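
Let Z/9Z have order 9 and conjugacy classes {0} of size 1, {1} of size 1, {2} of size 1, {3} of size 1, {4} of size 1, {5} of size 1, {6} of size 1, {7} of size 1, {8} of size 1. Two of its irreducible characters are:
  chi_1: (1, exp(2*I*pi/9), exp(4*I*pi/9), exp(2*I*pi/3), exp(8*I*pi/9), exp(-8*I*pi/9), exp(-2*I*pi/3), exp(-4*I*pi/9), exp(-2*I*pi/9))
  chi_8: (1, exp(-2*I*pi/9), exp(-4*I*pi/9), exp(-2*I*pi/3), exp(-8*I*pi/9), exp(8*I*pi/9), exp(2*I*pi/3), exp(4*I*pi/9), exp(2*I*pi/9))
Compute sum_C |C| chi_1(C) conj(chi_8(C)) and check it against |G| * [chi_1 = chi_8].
Sum = 0; so <chi_1, chi_8> = 0 (distinct irreducibles are orthogonal).

Proof sketch: Compute term by term over conjugacy classes (|C| * chi_1(C) * conj(chi_8(C))):
  1*(1)*conj(1) + 1*(exp(2*I*pi/9))*conj(exp(-2*I*pi/9)) + 1*(exp(4*I*pi/9))*conj(exp(-4*I*pi/9)) + 1*(exp(2*I*pi/3))*conj(exp(-2*I*pi/3)) + 1*(exp(8*I*pi/9))*conj(exp(-8*I*pi/9)) + 1*(exp(-8*I*pi/9))*conj(exp(8*I*pi/9)) + 1*(exp(-2*I*pi/3))*conj(exp(2*I*pi/3)) + 1*(exp(-4*I*pi/9))*conj(exp(4*I*pi/9)) + 1*(exp(-2*I*pi/9))*conj(exp(2*I*pi/9))
  = (1) + (exp(4*I*pi/9)) + (exp(8*I*pi/9)) + (exp(-2*I*pi/3)) + (exp(-2*I*pi/9)) + (exp(2*I*pi/9)) + (exp(2*I*pi/3)) + (exp(-8*I*pi/9)) + (exp(-4*I*pi/9))
  = 0.
(Exp terms are combined using exp(i*s)*conj(exp(i*t)) = exp(i*(s-t)), and sums of them are collapsed using the identity that for every m > 1 the m distinct m-th roots of unity sum to 0, e.g. 1 + exp(2*I*pi/3) + exp(-2*I*pi/3) = 0.)
Dividing by |G| = 9 gives 0/9 = 0, matching the row-orthogonality relation <chi_1, chi_8> = [chi_1 = chi_8].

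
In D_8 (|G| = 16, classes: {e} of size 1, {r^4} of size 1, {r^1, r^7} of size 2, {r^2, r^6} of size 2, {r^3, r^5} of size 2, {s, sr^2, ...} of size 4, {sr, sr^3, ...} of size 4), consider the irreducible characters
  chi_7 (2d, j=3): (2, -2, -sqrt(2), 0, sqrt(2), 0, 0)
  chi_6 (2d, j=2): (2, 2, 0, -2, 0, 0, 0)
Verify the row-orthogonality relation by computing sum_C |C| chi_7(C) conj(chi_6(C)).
Sum = 0; so <chi_7, chi_6> = 0 (distinct irreducibles are orthogonal).

Why: Compute term by term over conjugacy classes (|C| * chi_7(C) * conj(chi_6(C))):
  1*(2)*conj(2) + 1*(-2)*conj(2) + 2*(-sqrt(2))*conj(0) + 2*(0)*conj(-2) + 2*(sqrt(2))*conj(0) + 4*(0)*conj(0) + 4*(0)*conj(0)
  = (4) + (-4) + (0) + (0) + (0) + (0) + (0)
  = 0.
Dividing by |G| = 16 gives 0/16 = 0, matching the row-orthogonality relation <chi_7, chi_6> = [chi_7 = chi_6].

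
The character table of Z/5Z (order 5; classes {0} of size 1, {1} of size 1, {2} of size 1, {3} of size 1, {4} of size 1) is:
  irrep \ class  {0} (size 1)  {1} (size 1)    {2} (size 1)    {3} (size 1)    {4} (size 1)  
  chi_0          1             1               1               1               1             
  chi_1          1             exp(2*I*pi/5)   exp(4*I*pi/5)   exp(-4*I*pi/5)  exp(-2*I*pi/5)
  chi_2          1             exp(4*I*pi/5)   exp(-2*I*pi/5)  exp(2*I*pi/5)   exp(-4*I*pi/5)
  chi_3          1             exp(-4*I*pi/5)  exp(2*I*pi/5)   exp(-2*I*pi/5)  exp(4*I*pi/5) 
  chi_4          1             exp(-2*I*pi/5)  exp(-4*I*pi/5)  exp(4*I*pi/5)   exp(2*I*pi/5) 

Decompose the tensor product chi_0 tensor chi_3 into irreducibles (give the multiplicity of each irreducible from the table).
chi_0 tensor chi_3 = chi_3 (all other irreducibles have multiplicity 0).

Solution. The character of a tensor product is the pointwise product (chi_0 * chi_3)(C) = chi_0(C) * chi_3(C):
  {0}: (1)*(1), {1}: (1)*(exp(-4*I*pi/5)), {2}: (1)*(exp(2*I*pi/5)), {3}: (1)*(exp(-2*I*pi/5)), {4}: (1)*(exp(4*I*pi/5))
so (chi_0 * chi_3) takes values
  {0} -> 1, {1} -> exp(-4*I*pi/5), {2} -> exp(2*I*pi/5), {3} -> exp(-2*I*pi/5), {4} -> exp(4*I*pi/5).
Now take the inner product of this character with each irreducible chi from the table, <chi_0*chi_3, chi> = (1/5) sum_C |C| (chi_0*chi_3)(C) conj(chi(C)):
  <chi_0*chi_3, chi_0> = (1/5)[1*(1)*conj(1) + 1*(exp(-4*I*pi/5))*conj(1) + 1*(exp(2*I*pi/5))*conj(1) + 1*(exp(-2*I*pi/5))*conj(1) + 1*(exp(4*I*pi/5))*conj(1)]
      = (1/5)[(1) + (exp(-4*I*pi/5)) + (exp(2*I*pi/5)) + (exp(-2*I*pi/5)) + (exp(4*I*pi/5))] = 0/5 = 0
  <chi_0*chi_3, chi_1> = (1/5)[1*(1)*conj(1) + 1*(exp(-4*I*pi/5))*conj(exp(2*I*pi/5)) + 1*(exp(2*I*pi/5))*conj(exp(4*I*pi/5)) + 1*(exp(-2*I*pi/5))*conj(exp(-4*I*pi/5)) + 1*(exp(4*I*pi/5))*conj(exp(-2*I*pi/5))]
      = (1/5)[(1) + (exp(4*I*pi/5)) + (exp(-2*I*pi/5)) + (exp(2*I*pi/5)) + (exp(-4*I*pi/5))] = 0/5 = 0
  <chi_0*chi_3, chi_2> = (1/5)[1*(1)*conj(1) + 1*(exp(-4*I*pi/5))*conj(exp(4*I*pi/5)) + 1*(exp(2*I*pi/5))*conj(exp(-2*I*pi/5)) + 1*(exp(-2*I*pi/5))*conj(exp(2*I*pi/5)) + 1*(exp(4*I*pi/5))*conj(exp(-4*I*pi/5))]
      = (1/5)[(1) + (exp(2*I*pi/5)) + (exp(4*I*pi/5)) + (exp(-4*I*pi/5)) + (exp(-2*I*pi/5))] = 0/5 = 0
  <chi_0*chi_3, chi_3> = (1/5)[1*(1)*conj(1) + 1*(exp(-4*I*pi/5))*conj(exp(-4*I*pi/5)) + 1*(exp(2*I*pi/5))*conj(exp(2*I*pi/5)) + 1*(exp(-2*I*pi/5))*conj(exp(-2*I*pi/5)) + 1*(exp(4*I*pi/5))*conj(exp(4*I*pi/5))]
      = (1/5)[(1) + (1) + (1) + (1) + (1)] = 5/5 = 1
  <chi_0*chi_3, chi_4> = (1/5)[1*(1)*conj(1) + 1*(exp(-4*I*pi/5))*conj(exp(-2*I*pi/5)) + 1*(exp(2*I*pi/5))*conj(exp(-4*I*pi/5)) + 1*(exp(-2*I*pi/5))*conj(exp(4*I*pi/5)) + 1*(exp(4*I*pi/5))*conj(exp(2*I*pi/5))]
      = (1/5)[(1) + (exp(-2*I*pi/5)) + (exp(-4*I*pi/5)) + (exp(4*I*pi/5)) + (exp(2*I*pi/5))] = 0/5 = 0
(Exp terms are combined using exp(i*s)*conj(exp(i*t)) = exp(i*(s-t)), and sums of them are collapsed using the identity that for every m > 1 the m distinct m-th roots of unity sum to 0, e.g. 1 + exp(2*I*pi/3) + exp(-2*I*pi/3) = 0.)
Hence the multiplicities are chi_3: 1. Dimension check: dim(chi_0)*dim(chi_3) = 1*1 = 1 and sum (mult * dim) = 1*1 = 1.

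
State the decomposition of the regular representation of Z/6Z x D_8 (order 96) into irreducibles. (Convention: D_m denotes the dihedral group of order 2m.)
Each irreducible V_i of dimension d_i appears with multiplicity d_i, i.e. rho_reg = (direct sum over all irreducibles V_i) d_i V_i. The irreducible dimensions for Z/6Z x D_8 are 1, 1, 1, 1, 1, 1, 1, 1, 1, 1, 1, 1, 1, 1, 1, 1, 1, 1, 1, 1, 1, 1, 1, 1, 2, 2, 2, 2, 2, 2, 2, 2, 2, 2, 2, 2, 2, 2, 2, 2, 2, 2: 24 irreducibles of dimension 1, each with multiplicity 1; 18 irreducibles of dimension 2, each with multiplicity 2. Total dimension 24*1*1 + 18*2*2 = 96 = |G|.

Justification: General theorem: in the regular representation of a finite group G, each irreducible appears with multiplicity equal to its dimension. Check: dim(rho_reg) = sum d_i^2 = 1 + 1 + 1 + 1 + 1 + 1 + 1 + 1 + 1 + 1 + 1 + 1 + 1 + 1 + 1 + 1 + 1 + 1 + 1 + 1 + 1 + 1 + 1 + 1 + 4 + 4 + 4 + 4 + 4 + 4 + 4 + 4 + 4 + 4 + 4 + 4 + 4 + 4 + 4 + 4 + 4 + 4 = 96 = |G|.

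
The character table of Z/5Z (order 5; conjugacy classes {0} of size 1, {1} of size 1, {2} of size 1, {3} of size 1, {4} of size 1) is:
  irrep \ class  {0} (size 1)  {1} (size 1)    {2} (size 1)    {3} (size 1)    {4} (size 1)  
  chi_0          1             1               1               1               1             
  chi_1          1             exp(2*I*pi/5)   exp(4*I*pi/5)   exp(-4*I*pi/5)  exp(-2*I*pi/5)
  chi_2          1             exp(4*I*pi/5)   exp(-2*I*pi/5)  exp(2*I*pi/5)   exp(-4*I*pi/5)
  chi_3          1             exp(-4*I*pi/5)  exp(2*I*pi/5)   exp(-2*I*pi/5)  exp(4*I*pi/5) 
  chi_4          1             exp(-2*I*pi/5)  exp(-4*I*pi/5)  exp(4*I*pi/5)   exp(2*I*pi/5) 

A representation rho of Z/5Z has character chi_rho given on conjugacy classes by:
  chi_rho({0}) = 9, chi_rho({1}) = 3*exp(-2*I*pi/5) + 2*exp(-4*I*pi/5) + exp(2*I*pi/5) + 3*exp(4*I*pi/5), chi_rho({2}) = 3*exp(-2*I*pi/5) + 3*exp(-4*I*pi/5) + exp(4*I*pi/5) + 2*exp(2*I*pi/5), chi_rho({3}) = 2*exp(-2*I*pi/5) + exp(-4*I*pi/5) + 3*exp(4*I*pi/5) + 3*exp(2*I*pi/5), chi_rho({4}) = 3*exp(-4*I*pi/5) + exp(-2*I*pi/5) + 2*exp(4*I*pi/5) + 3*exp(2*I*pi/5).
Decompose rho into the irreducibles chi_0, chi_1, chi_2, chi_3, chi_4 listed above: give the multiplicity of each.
Multiplicities: chi_0: 0, chi_1: 1, chi_2: 3, chi_3: 2, chi_4: 3.

Reasoning: Use <chi_rho, chi> = (1/|G|) sum_C |C| * chi_rho(C) * conj(chi(C)) with |G| = 5 for each irreducible chi in the table:
  <chi_rho, chi_0> = (1/5)[1*(9)*conj(1) + 1*(3*exp(-2*I*pi/5) + 2*exp(-4*I*pi/5) + exp(2*I*pi/5) + 3*exp(4*I*pi/5))*conj(1) + 1*(3*exp(-2*I*pi/5) + 3*exp(-4*I*pi/5) + exp(4*I*pi/5) + 2*exp(2*I*pi/5))*conj(1) + 1*(2*exp(-2*I*pi/5) + exp(-4*I*pi/5) + 3*exp(4*I*pi/5) + 3*exp(2*I*pi/5))*conj(1) + 1*(3*exp(-4*I*pi/5) + exp(-2*I*pi/5) + 2*exp(4*I*pi/5) + 3*exp(2*I*pi/5))*conj(1)]
      = (1/5)[(9) + (3*exp(-2*I*pi/5) + 2*exp(-4*I*pi/5) + exp(2*I*pi/5) + 3*exp(4*I*pi/5)) + (3*exp(-2*I*pi/5) + 3*exp(-4*I*pi/5) + exp(4*I*pi/5) + 2*exp(2*I*pi/5)) + (2*exp(-2*I*pi/5) + exp(-4*I*pi/5) + 3*exp(4*I*pi/5) + 3*exp(2*I*pi/5)) + (3*exp(-4*I*pi/5) + exp(-2*I*pi/5) + 2*exp(4*I*pi/5) + 3*exp(2*I*pi/5))] = 0/5 = 0
  <chi_rho, chi_1> = (1/5)[1*(9)*conj(1) + 1*(3*exp(-2*I*pi/5) + 2*exp(-4*I*pi/5) + exp(2*I*pi/5) + 3*exp(4*I*pi/5))*conj(exp(2*I*pi/5)) + 1*(3*exp(-2*I*pi/5) + 3*exp(-4*I*pi/5) + exp(4*I*pi/5) + 2*exp(2*I*pi/5))*conj(exp(4*I*pi/5)) + 1*(2*exp(-2*I*pi/5) + exp(-4*I*pi/5) + 3*exp(4*I*pi/5) + 3*exp(2*I*pi/5))*conj(exp(-4*I*pi/5)) + 1*(3*exp(-4*I*pi/5) + exp(-2*I*pi/5) + 2*exp(4*I*pi/5) + 3*exp(2*I*pi/5))*conj(exp(-2*I*pi/5))]
      = (1/5)[(9) + (1 + 3*exp(-4*I*pi/5) + 2*exp(4*I*pi/5) + 3*exp(2*I*pi/5)) + (1 + 2*exp(-2*I*pi/5) + 3*exp(4*I*pi/5) + 3*exp(2*I*pi/5)) + (1 + 3*exp(-2*I*pi/5) + 3*exp(-4*I*pi/5) + 2*exp(2*I*pi/5)) + (1 + 3*exp(-2*I*pi/5) + 2*exp(-4*I*pi/5) + 3*exp(4*I*pi/5))] = 5/5 = 1
  <chi_rho, chi_2> = (1/5)[1*(9)*conj(1) + 1*(3*exp(-2*I*pi/5) + 2*exp(-4*I*pi/5) + exp(2*I*pi/5) + 3*exp(4*I*pi/5))*conj(exp(4*I*pi/5)) + 1*(3*exp(-2*I*pi/5) + 3*exp(-4*I*pi/5) + exp(4*I*pi/5) + 2*exp(2*I*pi/5))*conj(exp(-2*I*pi/5)) + 1*(2*exp(-2*I*pi/5) + exp(-4*I*pi/5) + 3*exp(4*I*pi/5) + 3*exp(2*I*pi/5))*conj(exp(2*I*pi/5)) + 1*(3*exp(-4*I*pi/5) + exp(-2*I*pi/5) + 2*exp(4*I*pi/5) + 3*exp(2*I*pi/5))*conj(exp(-4*I*pi/5))]
      = (1/5)[(9) + (3 + exp(-2*I*pi/5) + 3*exp(4*I*pi/5) + 2*exp(2*I*pi/5)) + (3 + 3*exp(-2*I*pi/5) + exp(-4*I*pi/5) + 2*exp(4*I*pi/5)) + (3 + 2*exp(-4*I*pi/5) + exp(4*I*pi/5) + 3*exp(2*I*pi/5)) + (3 + 2*exp(-2*I*pi/5) + 3*exp(-4*I*pi/5) + exp(2*I*pi/5))] = 15/5 = 3
  <chi_rho, chi_3> = (1/5)[1*(9)*conj(1) + 1*(3*exp(-2*I*pi/5) + 2*exp(-4*I*pi/5) + exp(2*I*pi/5) + 3*exp(4*I*pi/5))*conj(exp(-4*I*pi/5)) + 1*(3*exp(-2*I*pi/5) + 3*exp(-4*I*pi/5) + exp(4*I*pi/5) + 2*exp(2*I*pi/5))*conj(exp(2*I*pi/5)) + 1*(2*exp(-2*I*pi/5) + exp(-4*I*pi/5) + 3*exp(4*I*pi/5) + 3*exp(2*I*pi/5))*conj(exp(-2*I*pi/5)) + 1*(3*exp(-4*I*pi/5) + exp(-2*I*pi/5) + 2*exp(4*I*pi/5) + 3*exp(2*I*pi/5))*conj(exp(4*I*pi/5))]
      = (1/5)[(9) + (2 + 3*exp(-2*I*pi/5) + exp(-4*I*pi/5) + 3*exp(2*I*pi/5)) + (2 + 3*exp(-4*I*pi/5) + exp(2*I*pi/5) + 3*exp(4*I*pi/5)) + (2 + 3*exp(-4*I*pi/5) + exp(-2*I*pi/5) + 3*exp(4*I*pi/5)) + (2 + 3*exp(-2*I*pi/5) + exp(4*I*pi/5) + 3*exp(2*I*pi/5))] = 10/5 = 2
  <chi_rho, chi_4> = (1/5)[1*(9)*conj(1) + 1*(3*exp(-2*I*pi/5) + 2*exp(-4*I*pi/5) + exp(2*I*pi/5) + 3*exp(4*I*pi/5))*conj(exp(-2*I*pi/5)) + 1*(3*exp(-2*I*pi/5) + 3*exp(-4*I*pi/5) + exp(4*I*pi/5) + 2*exp(2*I*pi/5))*conj(exp(-4*I*pi/5)) + 1*(2*exp(-2*I*pi/5) + exp(-4*I*pi/5) + 3*exp(4*I*pi/5) + 3*exp(2*I*pi/5))*conj(exp(4*I*pi/5)) + 1*(3*exp(-4*I*pi/5) + exp(-2*I*pi/5) + 2*exp(4*I*pi/5) + 3*exp(2*I*pi/5))*conj(exp(2*I*pi/5))]
      = (1/5)[(9) + (3 + 2*exp(-2*I*pi/5) + 3*exp(-4*I*pi/5) + exp(4*I*pi/5)) + (3 + 2*exp(-4*I*pi/5) + exp(-2*I*pi/5) + 3*exp(2*I*pi/5)) + (3 + 3*exp(-2*I*pi/5) + exp(2*I*pi/5) + 2*exp(4*I*pi/5)) + (3 + exp(-4*I*pi/5) + 3*exp(4*I*pi/5) + 2*exp(2*I*pi/5))] = 15/5 = 3
(Exp terms are combined using exp(i*s)*conj(exp(i*t)) = exp(i*(s-t)), and sums of them are collapsed using the identity that for every m > 1 the m distinct m-th roots of unity sum to 0, e.g. 1 + exp(2*I*pi/3) + exp(-2*I*pi/3) = 0.)
Dimension check: dim(rho) = sum (mult * dim) = 0*1 + 1*1 + 3*1 + 2*1 + 3*1 = 9 = chi_rho(e) = 9.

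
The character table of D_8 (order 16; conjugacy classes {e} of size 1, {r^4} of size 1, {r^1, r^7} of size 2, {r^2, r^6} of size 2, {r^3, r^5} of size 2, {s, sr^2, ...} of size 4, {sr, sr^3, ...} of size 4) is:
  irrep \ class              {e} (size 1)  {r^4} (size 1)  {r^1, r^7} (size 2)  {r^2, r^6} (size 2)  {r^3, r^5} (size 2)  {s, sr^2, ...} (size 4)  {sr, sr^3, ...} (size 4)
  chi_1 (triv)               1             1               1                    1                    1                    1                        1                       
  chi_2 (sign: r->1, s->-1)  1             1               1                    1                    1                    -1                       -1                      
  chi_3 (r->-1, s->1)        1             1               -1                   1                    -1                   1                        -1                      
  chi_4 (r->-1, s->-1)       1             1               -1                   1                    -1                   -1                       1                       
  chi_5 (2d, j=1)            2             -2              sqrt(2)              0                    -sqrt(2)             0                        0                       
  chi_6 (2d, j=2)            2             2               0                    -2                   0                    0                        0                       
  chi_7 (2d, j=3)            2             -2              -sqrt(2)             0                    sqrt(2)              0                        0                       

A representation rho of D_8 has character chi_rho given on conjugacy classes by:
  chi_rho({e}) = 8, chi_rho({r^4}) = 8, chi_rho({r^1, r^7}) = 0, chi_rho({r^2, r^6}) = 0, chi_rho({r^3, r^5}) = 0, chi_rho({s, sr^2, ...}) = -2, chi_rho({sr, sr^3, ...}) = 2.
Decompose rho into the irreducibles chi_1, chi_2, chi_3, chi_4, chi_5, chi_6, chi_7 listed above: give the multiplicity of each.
Multiplicities: chi_1: 1, chi_2: 1, chi_3: 0, chi_4: 2, chi_5: 0, chi_6: 2, chi_7: 0.

Justification: Use <chi_rho, chi> = (1/|G|) sum_C |C| * chi_rho(C) * conj(chi(C)) with |G| = 16 for each irreducible chi in the table:
  <chi_rho, chi_1> = (1/16)[1*(8)*conj(1) + 1*(8)*conj(1) + 2*(0)*conj(1) + 2*(0)*conj(1) + 2*(0)*conj(1) + 4*(-2)*conj(1) + 4*(2)*conj(1)]
      = (1/16)[(8) + (8) + (0) + (0) + (0) + (-8) + (8)] = 16/16 = 1
  <chi_rho, chi_2> = (1/16)[1*(8)*conj(1) + 1*(8)*conj(1) + 2*(0)*conj(1) + 2*(0)*conj(1) + 2*(0)*conj(1) + 4*(-2)*conj(-1) + 4*(2)*conj(-1)]
      = (1/16)[(8) + (8) + (0) + (0) + (0) + (8) + (-8)] = 16/16 = 1
  <chi_rho, chi_3> = (1/16)[1*(8)*conj(1) + 1*(8)*conj(1) + 2*(0)*conj(-1) + 2*(0)*conj(1) + 2*(0)*conj(-1) + 4*(-2)*conj(1) + 4*(2)*conj(-1)]
      = (1/16)[(8) + (8) + (0) + (0) + (0) + (-8) + (-8)] = 0/16 = 0
  <chi_rho, chi_4> = (1/16)[1*(8)*conj(1) + 1*(8)*conj(1) + 2*(0)*conj(-1) + 2*(0)*conj(1) + 2*(0)*conj(-1) + 4*(-2)*conj(-1) + 4*(2)*conj(1)]
      = (1/16)[(8) + (8) + (0) + (0) + (0) + (8) + (8)] = 32/16 = 2
  <chi_rho, chi_5> = (1/16)[1*(8)*conj(2) + 1*(8)*conj(-2) + 2*(0)*conj(sqrt(2)) + 2*(0)*conj(0) + 2*(0)*conj(-sqrt(2)) + 4*(-2)*conj(0) + 4*(2)*conj(0)]
      = (1/16)[(16) + (-16) + (0) + (0) + (0) + (0) + (0)] = 0/16 = 0
  <chi_rho, chi_6> = (1/16)[1*(8)*conj(2) + 1*(8)*conj(2) + 2*(0)*conj(0) + 2*(0)*conj(-2) + 2*(0)*conj(0) + 4*(-2)*conj(0) + 4*(2)*conj(0)]
      = (1/16)[(16) + (16) + (0) + (0) + (0) + (0) + (0)] = 32/16 = 2
  <chi_rho, chi_7> = (1/16)[1*(8)*conj(2) + 1*(8)*conj(-2) + 2*(0)*conj(-sqrt(2)) + 2*(0)*conj(0) + 2*(0)*conj(sqrt(2)) + 4*(-2)*conj(0) + 4*(2)*conj(0)]
      = (1/16)[(16) + (-16) + (0) + (0) + (0) + (0) + (0)] = 0/16 = 0
Dimension check: dim(rho) = sum (mult * dim) = 1*1 + 1*1 + 0*1 + 2*1 + 0*2 + 2*2 + 0*2 = 8 = chi_rho(e) = 8.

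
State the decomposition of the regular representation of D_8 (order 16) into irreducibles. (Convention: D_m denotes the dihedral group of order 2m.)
Each irreducible V_i of dimension d_i appears with multiplicity d_i, i.e. rho_reg = (direct sum over all irreducibles V_i) d_i V_i. The irreducible dimensions for D_8 are 1, 1, 1, 1, 2, 2, 2: 4 irreducibles of dimension 1, each with multiplicity 1; 3 irreducibles of dimension 2, each with multiplicity 2. Total dimension 4*1*1 + 3*2*2 = 16 = |G|.

Derivation: General theorem: in the regular representation of a finite group G, each irreducible appears with multiplicity equal to its dimension. Check: dim(rho_reg) = sum d_i^2 = 1 + 1 + 1 + 1 + 4 + 4 + 4 = 16 = |G|.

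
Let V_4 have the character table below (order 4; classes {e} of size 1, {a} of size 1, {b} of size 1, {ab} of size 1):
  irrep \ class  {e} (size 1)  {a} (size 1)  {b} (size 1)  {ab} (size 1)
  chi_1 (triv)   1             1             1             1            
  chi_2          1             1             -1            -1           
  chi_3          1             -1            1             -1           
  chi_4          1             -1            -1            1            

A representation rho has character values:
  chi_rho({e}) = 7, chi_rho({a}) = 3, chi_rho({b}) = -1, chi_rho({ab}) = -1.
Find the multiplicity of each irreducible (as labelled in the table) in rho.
Multiplicities: chi_1: 2, chi_2: 3, chi_3: 1, chi_4: 1.

Argument: Use <chi_rho, chi> = (1/|G|) sum_C |C| * chi_rho(C) * conj(chi(C)) with |G| = 4 for each irreducible chi in the table:
  <chi_rho, chi_1> = (1/4)[1*(7)*conj(1) + 1*(3)*conj(1) + 1*(-1)*conj(1) + 1*(-1)*conj(1)]
      = (1/4)[(7) + (3) + (-1) + (-1)] = 8/4 = 2
  <chi_rho, chi_2> = (1/4)[1*(7)*conj(1) + 1*(3)*conj(1) + 1*(-1)*conj(-1) + 1*(-1)*conj(-1)]
      = (1/4)[(7) + (3) + (1) + (1)] = 12/4 = 3
  <chi_rho, chi_3> = (1/4)[1*(7)*conj(1) + 1*(3)*conj(-1) + 1*(-1)*conj(1) + 1*(-1)*conj(-1)]
      = (1/4)[(7) + (-3) + (-1) + (1)] = 4/4 = 1
  <chi_rho, chi_4> = (1/4)[1*(7)*conj(1) + 1*(3)*conj(-1) + 1*(-1)*conj(-1) + 1*(-1)*conj(1)]
      = (1/4)[(7) + (-3) + (1) + (-1)] = 4/4 = 1
Dimension check: dim(rho) = sum (mult * dim) = 2*1 + 3*1 + 1*1 + 1*1 = 7 = chi_rho(e) = 7.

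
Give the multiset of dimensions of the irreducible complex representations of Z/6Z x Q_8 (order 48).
Dimensions: 1, 1, 1, 1, 1, 1, 1, 1, 1, 1, 1, 1, 1, 1, 1, 1, 1, 1, 1, 1, 1, 1, 1, 1, 2, 2, 2, 2, 2, 2

Justification: There are 30 irreducibles (= number of conjugacy classes). Their dimensions d_i satisfy sum d_i^2 = |G| = 48: 1 + 1 + 1 + 1 + 1 + 1 + 1 + 1 + 1 + 1 + 1 + 1 + 1 + 1 + 1 + 1 + 1 + 1 + 1 + 1 + 1 + 1 + 1 + 1 + 4 + 4 + 4 + 4 + 4 + 4 = 48. (For the product with Z/6Z: each of the 6 1-dim characters of Z/6Z tensors with each irrep of Q_8, giving 6 copies of each Q_8-dimension.)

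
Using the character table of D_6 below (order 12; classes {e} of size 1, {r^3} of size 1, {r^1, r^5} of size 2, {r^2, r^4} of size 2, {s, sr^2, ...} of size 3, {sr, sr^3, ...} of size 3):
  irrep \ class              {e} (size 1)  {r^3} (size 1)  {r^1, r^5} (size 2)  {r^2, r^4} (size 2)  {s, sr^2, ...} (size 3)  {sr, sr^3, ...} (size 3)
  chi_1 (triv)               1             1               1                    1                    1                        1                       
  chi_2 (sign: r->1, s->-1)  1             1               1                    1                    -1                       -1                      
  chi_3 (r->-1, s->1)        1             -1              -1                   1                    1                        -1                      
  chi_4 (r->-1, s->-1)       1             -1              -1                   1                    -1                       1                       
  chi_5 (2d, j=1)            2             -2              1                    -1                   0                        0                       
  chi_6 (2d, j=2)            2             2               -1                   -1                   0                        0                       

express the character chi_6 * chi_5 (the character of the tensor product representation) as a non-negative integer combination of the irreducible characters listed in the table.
chi_6 tensor chi_5 = chi_3 + chi_4 + chi_5 (all other irreducibles have multiplicity 0).

Proof sketch: The character of a tensor product is the pointwise product (chi_6 * chi_5)(C) = chi_6(C) * chi_5(C):
  {e}: (2)*(2), {r^3}: (2)*(-2), {r^1, r^5}: (-1)*(1), {r^2, r^4}: (-1)*(-1), {s, sr^2, ...}: (0)*(0), {sr, sr^3, ...}: (0)*(0)
so (chi_6 * chi_5) takes values
  {e} -> 4, {r^3} -> -4, {r^1, r^5} -> -1, {r^2, r^4} -> 1, {s, sr^2, ...} -> 0, {sr, sr^3, ...} -> 0.
Now take the inner product of this character with each irreducible chi from the table, <chi_6*chi_5, chi> = (1/12) sum_C |C| (chi_6*chi_5)(C) conj(chi(C)):
  <chi_6*chi_5, chi_1> = (1/12)[1*(4)*conj(1) + 1*(-4)*conj(1) + 2*(-1)*conj(1) + 2*(1)*conj(1) + 3*(0)*conj(1) + 3*(0)*conj(1)]
      = (1/12)[(4) + (-4) + (-2) + (2) + (0) + (0)] = 0/12 = 0
  <chi_6*chi_5, chi_2> = (1/12)[1*(4)*conj(1) + 1*(-4)*conj(1) + 2*(-1)*conj(1) + 2*(1)*conj(1) + 3*(0)*conj(-1) + 3*(0)*conj(-1)]
      = (1/12)[(4) + (-4) + (-2) + (2) + (0) + (0)] = 0/12 = 0
  <chi_6*chi_5, chi_3> = (1/12)[1*(4)*conj(1) + 1*(-4)*conj(-1) + 2*(-1)*conj(-1) + 2*(1)*conj(1) + 3*(0)*conj(1) + 3*(0)*conj(-1)]
      = (1/12)[(4) + (4) + (2) + (2) + (0) + (0)] = 12/12 = 1
  <chi_6*chi_5, chi_4> = (1/12)[1*(4)*conj(1) + 1*(-4)*conj(-1) + 2*(-1)*conj(-1) + 2*(1)*conj(1) + 3*(0)*conj(-1) + 3*(0)*conj(1)]
      = (1/12)[(4) + (4) + (2) + (2) + (0) + (0)] = 12/12 = 1
  <chi_6*chi_5, chi_5> = (1/12)[1*(4)*conj(2) + 1*(-4)*conj(-2) + 2*(-1)*conj(1) + 2*(1)*conj(-1) + 3*(0)*conj(0) + 3*(0)*conj(0)]
      = (1/12)[(8) + (8) + (-2) + (-2) + (0) + (0)] = 12/12 = 1
  <chi_6*chi_5, chi_6> = (1/12)[1*(4)*conj(2) + 1*(-4)*conj(2) + 2*(-1)*conj(-1) + 2*(1)*conj(-1) + 3*(0)*conj(0) + 3*(0)*conj(0)]
      = (1/12)[(8) + (-8) + (2) + (-2) + (0) + (0)] = 0/12 = 0
Hence the multiplicities are chi_3: 1, chi_4: 1, chi_5: 1. Dimension check: dim(chi_6)*dim(chi_5) = 2*2 = 4 and sum (mult * dim) = 1*1 + 1*1 + 1*2 = 4.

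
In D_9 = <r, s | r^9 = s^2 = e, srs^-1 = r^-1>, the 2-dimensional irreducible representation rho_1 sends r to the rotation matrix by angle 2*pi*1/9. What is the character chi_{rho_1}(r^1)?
chi_{rho_1}(r^1) = 2*cos(2*pi*1*1/9) = 2*cos(2*pi/9)

Argument: rho_1(r^1) is rotation by angle 2*pi*1*1/9, whose trace is 2*cos(2*pi*1*1/9) = 2*cos(2*pi/9).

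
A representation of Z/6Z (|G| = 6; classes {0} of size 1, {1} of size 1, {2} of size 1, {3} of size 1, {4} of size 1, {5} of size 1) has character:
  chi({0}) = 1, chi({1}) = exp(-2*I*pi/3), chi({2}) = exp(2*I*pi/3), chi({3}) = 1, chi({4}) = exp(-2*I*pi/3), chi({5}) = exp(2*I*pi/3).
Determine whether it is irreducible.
Irreducible: <chi, chi> = 1.

Argument: <chi, chi> = (1/|G|) sum_C |C| * |chi(C)|^2 = (1/6)[1*|1|^2 + 1*|exp(-2*I*pi/3)|^2 + 1*|exp(2*I*pi/3)|^2 + 1*|1|^2 + 1*|exp(-2*I*pi/3)|^2 + 1*|exp(2*I*pi/3)|^2]
  = (1/6)[(1) + (1) + (1) + (1) + (1) + (1)] = 6/6 = 1.
(Exp terms are combined using exp(i*s)*conj(exp(i*t)) = exp(i*(s-t)), and sums of them are collapsed using the identity that for every m > 1 the m distinct m-th roots of unity sum to 0, e.g. 1 + exp(2*I*pi/3) + exp(-2*I*pi/3) = 0.)
A character is irreducible iff <chi, chi> = 1, so this representation is irreducible.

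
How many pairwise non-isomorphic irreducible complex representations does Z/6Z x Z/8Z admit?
48

Derivation: The number of irreducible complex representations of a finite group equals its number of conjugacy classes. Z/6Z x Z/8Z is abelian of order 48, so every element is its own conjugacy class: 48 classes, so Z/6Z x Z/8Z (order 48) has exactly 48 irreducible complex representations.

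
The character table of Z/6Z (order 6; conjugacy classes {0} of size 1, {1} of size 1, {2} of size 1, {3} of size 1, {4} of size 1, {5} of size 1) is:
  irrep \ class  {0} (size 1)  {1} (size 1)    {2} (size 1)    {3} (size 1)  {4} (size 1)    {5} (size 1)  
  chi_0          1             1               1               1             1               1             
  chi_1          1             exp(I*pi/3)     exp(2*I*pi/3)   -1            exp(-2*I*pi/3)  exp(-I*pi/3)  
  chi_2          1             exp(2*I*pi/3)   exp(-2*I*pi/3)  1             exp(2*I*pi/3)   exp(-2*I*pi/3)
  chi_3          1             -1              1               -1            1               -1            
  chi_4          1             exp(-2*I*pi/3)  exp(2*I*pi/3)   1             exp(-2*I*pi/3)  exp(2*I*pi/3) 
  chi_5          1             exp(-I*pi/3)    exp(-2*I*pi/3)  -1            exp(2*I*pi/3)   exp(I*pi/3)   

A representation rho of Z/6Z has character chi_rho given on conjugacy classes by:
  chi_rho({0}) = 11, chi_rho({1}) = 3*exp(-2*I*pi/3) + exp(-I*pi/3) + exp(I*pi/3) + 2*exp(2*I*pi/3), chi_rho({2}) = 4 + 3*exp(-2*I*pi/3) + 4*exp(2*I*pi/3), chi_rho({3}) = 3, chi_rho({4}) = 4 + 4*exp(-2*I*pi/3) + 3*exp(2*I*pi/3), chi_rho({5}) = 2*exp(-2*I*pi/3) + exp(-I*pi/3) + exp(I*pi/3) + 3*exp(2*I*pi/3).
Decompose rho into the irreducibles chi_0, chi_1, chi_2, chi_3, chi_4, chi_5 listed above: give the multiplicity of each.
Multiplicities: chi_0: 2, chi_1: 1, chi_2: 2, chi_3: 2, chi_4: 3, chi_5: 1.

Details: Use <chi_rho, chi> = (1/|G|) sum_C |C| * chi_rho(C) * conj(chi(C)) with |G| = 6 for each irreducible chi in the table:
  <chi_rho, chi_0> = (1/6)[1*(11)*conj(1) + 1*(3*exp(-2*I*pi/3) + exp(-I*pi/3) + exp(I*pi/3) + 2*exp(2*I*pi/3))*conj(1) + 1*(4 + 3*exp(-2*I*pi/3) + 4*exp(2*I*pi/3))*conj(1) + 1*(3)*conj(1) + 1*(4 + 4*exp(-2*I*pi/3) + 3*exp(2*I*pi/3))*conj(1) + 1*(2*exp(-2*I*pi/3) + exp(-I*pi/3) + exp(I*pi/3) + 3*exp(2*I*pi/3))*conj(1)]
      = (1/6)[(11) + (3*exp(-2*I*pi/3) + exp(-I*pi/3) + exp(I*pi/3) + 2*exp(2*I*pi/3)) + (4 + 3*exp(-2*I*pi/3) + 4*exp(2*I*pi/3)) + (3) + (4 + 4*exp(-2*I*pi/3) + 3*exp(2*I*pi/3)) + (2*exp(-2*I*pi/3) + exp(-I*pi/3) + exp(I*pi/3) + 3*exp(2*I*pi/3))] = 12/6 = 2
  <chi_rho, chi_1> = (1/6)[1*(11)*conj(1) + 1*(3*exp(-2*I*pi/3) + exp(-I*pi/3) + exp(I*pi/3) + 2*exp(2*I*pi/3))*conj(exp(I*pi/3)) + 1*(4 + 3*exp(-2*I*pi/3) + 4*exp(2*I*pi/3))*conj(exp(2*I*pi/3)) + 1*(3)*conj(-1) + 1*(4 + 4*exp(-2*I*pi/3) + 3*exp(2*I*pi/3))*conj(exp(-2*I*pi/3)) + 1*(2*exp(-2*I*pi/3) + exp(-I*pi/3) + exp(I*pi/3) + 3*exp(2*I*pi/3))*conj(exp(-I*pi/3))]
      = (1/6)[(11) + (-2 + exp(-2*I*pi/3) + 2*exp(I*pi/3)) + (4 + 4*exp(-2*I*pi/3) + 3*exp(2*I*pi/3)) + (-3) + (4 + 3*exp(-2*I*pi/3) + 4*exp(2*I*pi/3)) + (-2 + 2*exp(-I*pi/3) + exp(2*I*pi/3))] = 6/6 = 1
  <chi_rho, chi_2> = (1/6)[1*(11)*conj(1) + 1*(3*exp(-2*I*pi/3) + exp(-I*pi/3) + exp(I*pi/3) + 2*exp(2*I*pi/3))*conj(exp(2*I*pi/3)) + 1*(4 + 3*exp(-2*I*pi/3) + 4*exp(2*I*pi/3))*conj(exp(-2*I*pi/3)) + 1*(3)*conj(1) + 1*(4 + 4*exp(-2*I*pi/3) + 3*exp(2*I*pi/3))*conj(exp(2*I*pi/3)) + 1*(2*exp(-2*I*pi/3) + exp(-I*pi/3) + exp(I*pi/3) + 3*exp(2*I*pi/3))*conj(exp(-2*I*pi/3))]
      = (1/6)[(11) + (1 + exp(-I*pi/3) + 3*exp(2*I*pi/3)) + (-1) + (3) + (-1) + (1 + 3*exp(-2*I*pi/3) + exp(I*pi/3))] = 12/6 = 2
  <chi_rho, chi_3> = (1/6)[1*(11)*conj(1) + 1*(3*exp(-2*I*pi/3) + exp(-I*pi/3) + exp(I*pi/3) + 2*exp(2*I*pi/3))*conj(-1) + 1*(4 + 3*exp(-2*I*pi/3) + 4*exp(2*I*pi/3))*conj(1) + 1*(3)*conj(-1) + 1*(4 + 4*exp(-2*I*pi/3) + 3*exp(2*I*pi/3))*conj(1) + 1*(2*exp(-2*I*pi/3) + exp(-I*pi/3) + exp(I*pi/3) + 3*exp(2*I*pi/3))*conj(-1)]
      = (1/6)[(11) + (-2*exp(2*I*pi/3) - exp(I*pi/3) - exp(-I*pi/3) - 3*exp(-2*I*pi/3)) + (4 + 3*exp(-2*I*pi/3) + 4*exp(2*I*pi/3)) + (-3) + (4 + 4*exp(-2*I*pi/3) + 3*exp(2*I*pi/3)) + (-3*exp(2*I*pi/3) - exp(I*pi/3) - exp(-I*pi/3) - 2*exp(-2*I*pi/3))] = 12/6 = 2
  <chi_rho, chi_4> = (1/6)[1*(11)*conj(1) + 1*(3*exp(-2*I*pi/3) + exp(-I*pi/3) + exp(I*pi/3) + 2*exp(2*I*pi/3))*conj(exp(-2*I*pi/3)) + 1*(4 + 3*exp(-2*I*pi/3) + 4*exp(2*I*pi/3))*conj(exp(2*I*pi/3)) + 1*(3)*conj(1) + 1*(4 + 4*exp(-2*I*pi/3) + 3*exp(2*I*pi/3))*conj(exp(-2*I*pi/3)) + 1*(2*exp(-2*I*pi/3) + exp(-I*pi/3) + exp(I*pi/3) + 3*exp(2*I*pi/3))*conj(exp(2*I*pi/3))]
      = (1/6)[(11) + (2 + 2*exp(-2*I*pi/3) + exp(I*pi/3)) + (4 + 4*exp(-2*I*pi/3) + 3*exp(2*I*pi/3)) + (3) + (4 + 3*exp(-2*I*pi/3) + 4*exp(2*I*pi/3)) + (2 + exp(-I*pi/3) + 2*exp(2*I*pi/3))] = 18/6 = 3
  <chi_rho, chi_5> = (1/6)[1*(11)*conj(1) + 1*(3*exp(-2*I*pi/3) + exp(-I*pi/3) + exp(I*pi/3) + 2*exp(2*I*pi/3))*conj(exp(-I*pi/3)) + 1*(4 + 3*exp(-2*I*pi/3) + 4*exp(2*I*pi/3))*conj(exp(-2*I*pi/3)) + 1*(3)*conj(-1) + 1*(4 + 4*exp(-2*I*pi/3) + 3*exp(2*I*pi/3))*conj(exp(2*I*pi/3)) + 1*(2*exp(-2*I*pi/3) + exp(-I*pi/3) + exp(I*pi/3) + 3*exp(2*I*pi/3))*conj(exp(I*pi/3))]
      = (1/6)[(11) + (-1 + 3*exp(-I*pi/3) + exp(2*I*pi/3)) + (-1) + (-3) + (-1) + (-1 + exp(-2*I*pi/3) + 3*exp(I*pi/3))] = 6/6 = 1
(Exp terms are combined using exp(i*s)*conj(exp(i*t)) = exp(i*(s-t)), and sums of them are collapsed using the identity that for every m > 1 the m distinct m-th roots of unity sum to 0, e.g. 1 + exp(2*I*pi/3) + exp(-2*I*pi/3) = 0.)
Dimension check: dim(rho) = sum (mult * dim) = 2*1 + 1*1 + 2*1 + 2*1 + 3*1 + 1*1 = 11 = chi_rho(e) = 11.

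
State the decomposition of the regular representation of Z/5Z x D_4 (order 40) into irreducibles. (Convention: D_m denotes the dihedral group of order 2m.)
Each irreducible V_i of dimension d_i appears with multiplicity d_i, i.e. rho_reg = (direct sum over all irreducibles V_i) d_i V_i. The irreducible dimensions for Z/5Z x D_4 are 1, 1, 1, 1, 1, 1, 1, 1, 1, 1, 1, 1, 1, 1, 1, 1, 1, 1, 1, 1, 2, 2, 2, 2, 2: 20 irreducibles of dimension 1, each with multiplicity 1; 5 irreducibles of dimension 2, each with multiplicity 2. Total dimension 20*1*1 + 5*2*2 = 40 = |G|.

Proof sketch: General theorem: in the regular representation of a finite group G, each irreducible appears with multiplicity equal to its dimension. Check: dim(rho_reg) = sum d_i^2 = 1 + 1 + 1 + 1 + 1 + 1 + 1 + 1 + 1 + 1 + 1 + 1 + 1 + 1 + 1 + 1 + 1 + 1 + 1 + 1 + 4 + 4 + 4 + 4 + 4 = 40 = |G|.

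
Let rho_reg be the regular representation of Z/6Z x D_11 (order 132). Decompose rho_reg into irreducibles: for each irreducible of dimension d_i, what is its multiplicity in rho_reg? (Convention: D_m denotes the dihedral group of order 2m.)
Each irreducible V_i of dimension d_i appears with multiplicity d_i, i.e. rho_reg = (direct sum over all irreducibles V_i) d_i V_i. The irreducible dimensions for Z/6Z x D_11 are 1, 1, 1, 1, 1, 1, 1, 1, 1, 1, 1, 1, 2, 2, 2, 2, 2, 2, 2, 2, 2, 2, 2, 2, 2, 2, 2, 2, 2, 2, 2, 2, 2, 2, 2, 2, 2, 2, 2, 2, 2, 2: 12 irreducibles of dimension 1, each with multiplicity 1; 30 irreducibles of dimension 2, each with multiplicity 2. Total dimension 12*1*1 + 30*2*2 = 132 = |G|.

Derivation: General theorem: in the regular representation of a finite group G, each irreducible appears with multiplicity equal to its dimension. Check: dim(rho_reg) = sum d_i^2 = 1 + 1 + 1 + 1 + 1 + 1 + 1 + 1 + 1 + 1 + 1 + 1 + 4 + 4 + 4 + 4 + 4 + 4 + 4 + 4 + 4 + 4 + 4 + 4 + 4 + 4 + 4 + 4 + 4 + 4 + 4 + 4 + 4 + 4 + 4 + 4 + 4 + 4 + 4 + 4 + 4 + 4 = 132 = |G|.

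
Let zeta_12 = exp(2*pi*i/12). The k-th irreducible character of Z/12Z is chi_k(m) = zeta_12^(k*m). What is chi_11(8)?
chi_11(8) = zeta_12^88 = exp(2*I*pi/3)

chi_11(8) = zeta_12^(11*8) = zeta_12^88. Since zeta_12^12 = 1, this equals zeta_12^4 = exp(2*pi*i*4/12) = exp(2*I*pi/3).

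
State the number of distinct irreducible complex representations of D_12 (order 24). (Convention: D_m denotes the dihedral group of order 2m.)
9

Justification: The number of irreducible complex representations of a finite group equals its number of conjugacy classes. D_12 has 9 conjugacy classes (n/2 + 3 for n even), so D_12 (order 24) has exactly 9 irreducible complex representations.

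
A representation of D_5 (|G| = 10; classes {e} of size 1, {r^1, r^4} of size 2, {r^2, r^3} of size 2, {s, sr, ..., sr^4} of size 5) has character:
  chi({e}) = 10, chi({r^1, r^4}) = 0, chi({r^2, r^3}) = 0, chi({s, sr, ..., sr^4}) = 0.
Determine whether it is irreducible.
Not irreducible (reducible): <chi, chi> = 10 > 1.

Working: <chi, chi> = (1/|G|) sum_C |C| * |chi(C)|^2 = (1/10)[1*|10|^2 + 2*|0|^2 + 2*|0|^2 + 5*|0|^2]
  = (1/10)[(100) + (0) + (0) + (0)] = 100/10 = 10.
A character is irreducible iff <chi, chi> = 1, so this representation is reducible.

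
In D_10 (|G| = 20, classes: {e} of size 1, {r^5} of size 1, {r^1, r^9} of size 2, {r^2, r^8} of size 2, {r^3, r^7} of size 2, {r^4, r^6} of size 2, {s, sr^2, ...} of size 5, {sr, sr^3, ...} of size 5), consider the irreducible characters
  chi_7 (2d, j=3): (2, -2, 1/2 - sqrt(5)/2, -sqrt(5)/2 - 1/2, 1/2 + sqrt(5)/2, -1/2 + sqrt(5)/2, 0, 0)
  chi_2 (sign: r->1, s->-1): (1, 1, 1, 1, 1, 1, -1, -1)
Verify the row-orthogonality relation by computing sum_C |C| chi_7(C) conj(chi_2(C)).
Sum = 0; so <chi_7, chi_2> = 0 (distinct irreducibles are orthogonal).

Reasoning: Compute term by term over conjugacy classes (|C| * chi_7(C) * conj(chi_2(C))):
  1*(2)*conj(1) + 1*(-2)*conj(1) + 2*(1/2 - sqrt(5)/2)*conj(1) + 2*(-sqrt(5)/2 - 1/2)*conj(1) + 2*(1/2 + sqrt(5)/2)*conj(1) + 2*(-1/2 + sqrt(5)/2)*conj(1) + 5*(0)*conj(-1) + 5*(0)*conj(-1)
  = (2) + (-2) + (1 - sqrt(5)) + (-sqrt(5) - 1) + (1 + sqrt(5)) + (-1 + sqrt(5)) + (0) + (0)
  = 0.
Dividing by |G| = 20 gives 0/20 = 0, matching the row-orthogonality relation <chi_7, chi_2> = [chi_7 = chi_2].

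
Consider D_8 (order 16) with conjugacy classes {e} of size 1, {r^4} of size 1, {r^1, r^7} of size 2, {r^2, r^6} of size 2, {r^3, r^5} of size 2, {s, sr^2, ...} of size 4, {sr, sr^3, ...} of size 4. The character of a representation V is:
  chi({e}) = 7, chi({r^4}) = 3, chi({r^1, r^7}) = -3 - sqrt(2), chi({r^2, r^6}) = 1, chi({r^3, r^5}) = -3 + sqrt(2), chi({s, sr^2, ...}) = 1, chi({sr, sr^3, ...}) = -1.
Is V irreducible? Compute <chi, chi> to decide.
Not irreducible (reducible): <chi, chi> = 7 > 1.

Working: <chi, chi> = (1/|G|) sum_C |C| * |chi(C)|^2 = (1/16)[1*|7|^2 + 1*|3|^2 + 2*|-3 - sqrt(2)|^2 + 2*|1|^2 + 2*|-3 + sqrt(2)|^2 + 4*|1|^2 + 4*|-1|^2]
  = (1/16)[(49) + (9) + (12*sqrt(2) + 22) + (2) + (22 - 12*sqrt(2)) + (4) + (4)] = 112/16 = 7.
A character is irreducible iff <chi, chi> = 1, so this representation is reducible.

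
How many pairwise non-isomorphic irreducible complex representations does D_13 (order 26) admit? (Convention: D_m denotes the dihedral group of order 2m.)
8

Working: The number of irreducible complex representations of a finite group equals its number of conjugacy classes. D_13 has 8 conjugacy classes ((n+3)/2 for n odd), so D_13 (order 26) has exactly 8 irreducible complex representations.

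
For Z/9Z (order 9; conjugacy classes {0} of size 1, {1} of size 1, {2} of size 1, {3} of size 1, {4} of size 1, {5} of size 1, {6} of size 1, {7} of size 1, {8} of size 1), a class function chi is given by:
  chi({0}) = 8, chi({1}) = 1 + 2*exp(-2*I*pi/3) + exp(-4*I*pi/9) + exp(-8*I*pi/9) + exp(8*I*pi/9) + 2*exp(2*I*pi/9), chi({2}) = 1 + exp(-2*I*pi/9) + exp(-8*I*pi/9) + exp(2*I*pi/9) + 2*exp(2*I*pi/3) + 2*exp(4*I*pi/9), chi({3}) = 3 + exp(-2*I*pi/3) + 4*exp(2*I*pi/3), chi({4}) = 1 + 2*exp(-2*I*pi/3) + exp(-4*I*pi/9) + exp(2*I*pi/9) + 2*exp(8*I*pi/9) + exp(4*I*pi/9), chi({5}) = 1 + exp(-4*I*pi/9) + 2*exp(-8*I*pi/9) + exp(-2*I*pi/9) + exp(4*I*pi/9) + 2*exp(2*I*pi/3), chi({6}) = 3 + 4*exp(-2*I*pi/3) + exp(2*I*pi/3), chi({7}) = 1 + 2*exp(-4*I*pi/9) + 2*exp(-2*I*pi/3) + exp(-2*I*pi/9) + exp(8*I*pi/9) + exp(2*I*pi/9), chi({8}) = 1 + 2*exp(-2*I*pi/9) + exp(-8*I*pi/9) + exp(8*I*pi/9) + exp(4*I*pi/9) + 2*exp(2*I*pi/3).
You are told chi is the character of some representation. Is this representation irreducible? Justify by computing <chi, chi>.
Not irreducible (reducible): <chi, chi> = 12 > 1.

Solution. <chi, chi> = (1/|G|) sum_C |C| * |chi(C)|^2 = (1/9)[1*|8|^2 + 1*|1 + 2*exp(-2*I*pi/3) + exp(-4*I*pi/9) + exp(-8*I*pi/9) + exp(8*I*pi/9) + 2*exp(2*I*pi/9)|^2 + 1*|1 + exp(-2*I*pi/9) + exp(-8*I*pi/9) + exp(2*I*pi/9) + 2*exp(2*I*pi/3) + 2*exp(4*I*pi/9)|^2 + 1*|3 + exp(-2*I*pi/3) + 4*exp(2*I*pi/3)|^2 + 1*|1 + 2*exp(-2*I*pi/3) + exp(-4*I*pi/9) + exp(2*I*pi/9) + 2*exp(8*I*pi/9) + exp(4*I*pi/9)|^2 + 1*|1 + exp(-4*I*pi/9) + 2*exp(-8*I*pi/9) + exp(-2*I*pi/9) + exp(4*I*pi/9) + 2*exp(2*I*pi/3)|^2 + 1*|3 + 4*exp(-2*I*pi/3) + exp(2*I*pi/3)|^2 + 1*|1 + 2*exp(-4*I*pi/9) + 2*exp(-2*I*pi/3) + exp(-2*I*pi/9) + exp(8*I*pi/9) + exp(2*I*pi/9)|^2 + 1*|1 + 2*exp(-2*I*pi/9) + exp(-8*I*pi/9) + exp(8*I*pi/9) + exp(4*I*pi/9) + 2*exp(2*I*pi/3)|^2]
  = (1/9)[(64) + (12 + 7*exp(-2*I*pi/3) + 7*exp(-2*I*pi/9) + 4*exp(-4*I*pi/9) + 8*exp(-8*I*pi/9) + 8*exp(8*I*pi/9) + 4*exp(4*I*pi/9) + 7*exp(2*I*pi/9) + 7*exp(2*I*pi/3)) + (12 + 7*exp(-4*I*pi/9) + 7*exp(-2*I*pi/3) + 8*exp(-2*I*pi/9) + 4*exp(-8*I*pi/9) + 4*exp(8*I*pi/9) + 8*exp(2*I*pi/9) + 7*exp(2*I*pi/3) + 7*exp(4*I*pi/9)) + (7) + (12 + 8*exp(-4*I*pi/9) + 7*exp(-2*I*pi/3) + 4*exp(-2*I*pi/9) + 7*exp(-8*I*pi/9) + 7*exp(8*I*pi/9) + 4*exp(2*I*pi/9) + 7*exp(2*I*pi/3) + 8*exp(4*I*pi/9)) + (12 + 8*exp(-4*I*pi/9) + 7*exp(-2*I*pi/3) + 4*exp(-2*I*pi/9) + 7*exp(-8*I*pi/9) + 7*exp(8*I*pi/9) + 4*exp(2*I*pi/9) + 7*exp(2*I*pi/3) + 8*exp(4*I*pi/9)) + (7) + (12 + 7*exp(-4*I*pi/9) + 7*exp(-2*I*pi/3) + 8*exp(-2*I*pi/9) + 4*exp(-8*I*pi/9) + 4*exp(8*I*pi/9) + 8*exp(2*I*pi/9) + 7*exp(2*I*pi/3) + 7*exp(4*I*pi/9)) + (12 + 7*exp(-2*I*pi/3) + 7*exp(-2*I*pi/9) + 4*exp(-4*I*pi/9) + 8*exp(-8*I*pi/9) + 8*exp(8*I*pi/9) + 4*exp(4*I*pi/9) + 7*exp(2*I*pi/9) + 7*exp(2*I*pi/3))] = 108/9 = 12.
(Exp terms are combined using exp(i*s)*conj(exp(i*t)) = exp(i*(s-t)), and sums of them are collapsed using the identity that for every m > 1 the m distinct m-th roots of unity sum to 0, e.g. 1 + exp(2*I*pi/3) + exp(-2*I*pi/3) = 0.)
A character is irreducible iff <chi, chi> = 1, so this representation is reducible.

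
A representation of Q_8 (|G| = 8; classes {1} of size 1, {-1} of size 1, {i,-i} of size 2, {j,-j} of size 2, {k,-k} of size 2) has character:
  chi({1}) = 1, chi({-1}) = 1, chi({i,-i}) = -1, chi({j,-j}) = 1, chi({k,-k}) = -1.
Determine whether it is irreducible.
Irreducible: <chi, chi> = 1.

Argument: <chi, chi> = (1/|G|) sum_C |C| * |chi(C)|^2 = (1/8)[1*|1|^2 + 1*|1|^2 + 2*|-1|^2 + 2*|1|^2 + 2*|-1|^2]
  = (1/8)[(1) + (1) + (2) + (2) + (2)] = 8/8 = 1.
A character is irreducible iff <chi, chi> = 1, so this representation is irreducible.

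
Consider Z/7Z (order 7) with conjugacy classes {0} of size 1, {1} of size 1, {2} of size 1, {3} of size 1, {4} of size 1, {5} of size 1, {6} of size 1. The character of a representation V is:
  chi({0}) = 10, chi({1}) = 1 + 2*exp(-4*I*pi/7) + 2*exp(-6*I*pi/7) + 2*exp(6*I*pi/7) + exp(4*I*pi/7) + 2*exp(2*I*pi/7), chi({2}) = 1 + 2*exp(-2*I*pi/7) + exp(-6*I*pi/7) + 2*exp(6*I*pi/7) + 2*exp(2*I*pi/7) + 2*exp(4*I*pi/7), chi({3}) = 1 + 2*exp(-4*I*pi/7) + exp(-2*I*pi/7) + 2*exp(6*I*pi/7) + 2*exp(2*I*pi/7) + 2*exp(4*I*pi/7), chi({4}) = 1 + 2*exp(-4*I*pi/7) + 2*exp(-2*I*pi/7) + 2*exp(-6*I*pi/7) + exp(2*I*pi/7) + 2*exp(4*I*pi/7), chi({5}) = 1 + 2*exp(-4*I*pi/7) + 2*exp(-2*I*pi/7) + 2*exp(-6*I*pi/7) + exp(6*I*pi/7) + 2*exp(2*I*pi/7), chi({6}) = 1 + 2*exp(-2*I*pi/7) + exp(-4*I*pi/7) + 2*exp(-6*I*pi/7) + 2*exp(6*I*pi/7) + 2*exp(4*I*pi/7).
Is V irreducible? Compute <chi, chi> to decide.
Not irreducible (reducible): <chi, chi> = 18 > 1.

Explanation: <chi, chi> = (1/|G|) sum_C |C| * |chi(C)|^2 = (1/7)[1*|10|^2 + 1*|1 + 2*exp(-4*I*pi/7) + 2*exp(-6*I*pi/7) + 2*exp(6*I*pi/7) + exp(4*I*pi/7) + 2*exp(2*I*pi/7)|^2 + 1*|1 + 2*exp(-2*I*pi/7) + exp(-6*I*pi/7) + 2*exp(6*I*pi/7) + 2*exp(2*I*pi/7) + 2*exp(4*I*pi/7)|^2 + 1*|1 + 2*exp(-4*I*pi/7) + exp(-2*I*pi/7) + 2*exp(6*I*pi/7) + 2*exp(2*I*pi/7) + 2*exp(4*I*pi/7)|^2 + 1*|1 + 2*exp(-4*I*pi/7) + 2*exp(-2*I*pi/7) + 2*exp(-6*I*pi/7) + exp(2*I*pi/7) + 2*exp(4*I*pi/7)|^2 + 1*|1 + 2*exp(-4*I*pi/7) + 2*exp(-2*I*pi/7) + 2*exp(-6*I*pi/7) + exp(6*I*pi/7) + 2*exp(2*I*pi/7)|^2 + 1*|1 + 2*exp(-2*I*pi/7) + exp(-4*I*pi/7) + 2*exp(-6*I*pi/7) + 2*exp(6*I*pi/7) + 2*exp(4*I*pi/7)|^2]
  = (1/7)[(100) + (18 + 13*exp(-4*I*pi/7) + 14*exp(-2*I*pi/7) + 14*exp(-6*I*pi/7) + 14*exp(6*I*pi/7) + 14*exp(2*I*pi/7) + 13*exp(4*I*pi/7)) + (18 + 14*exp(-4*I*pi/7) + 14*exp(-2*I*pi/7) + 13*exp(-6*I*pi/7) + 13*exp(6*I*pi/7) + 14*exp(2*I*pi/7) + 14*exp(4*I*pi/7)) + (18 + 14*exp(-4*I*pi/7) + 13*exp(-2*I*pi/7) + 14*exp(-6*I*pi/7) + 14*exp(6*I*pi/7) + 13*exp(2*I*pi/7) + 14*exp(4*I*pi/7)) + (18 + 14*exp(-4*I*pi/7) + 13*exp(-2*I*pi/7) + 14*exp(-6*I*pi/7) + 14*exp(6*I*pi/7) + 13*exp(2*I*pi/7) + 14*exp(4*I*pi/7)) + (18 + 14*exp(-4*I*pi/7) + 14*exp(-2*I*pi/7) + 13*exp(-6*I*pi/7) + 13*exp(6*I*pi/7) + 14*exp(2*I*pi/7) + 14*exp(4*I*pi/7)) + (18 + 13*exp(-4*I*pi/7) + 14*exp(-2*I*pi/7) + 14*exp(-6*I*pi/7) + 14*exp(6*I*pi/7) + 14*exp(2*I*pi/7) + 13*exp(4*I*pi/7))] = 126/7 = 18.
(Exp terms are combined using exp(i*s)*conj(exp(i*t)) = exp(i*(s-t)), and sums of them are collapsed using the identity that for every m > 1 the m distinct m-th roots of unity sum to 0, e.g. 1 + exp(2*I*pi/3) + exp(-2*I*pi/3) = 0.)
A character is irreducible iff <chi, chi> = 1, so this representation is reducible.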